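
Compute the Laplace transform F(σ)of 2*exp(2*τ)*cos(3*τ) 2*(σ - 2)/((σ - 2)^2 + 9)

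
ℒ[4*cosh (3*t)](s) 4*s/ (s^2 - 9) 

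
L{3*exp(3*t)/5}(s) 3/(5*(s - 3))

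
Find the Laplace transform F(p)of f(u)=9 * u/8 9/(8 * p^2)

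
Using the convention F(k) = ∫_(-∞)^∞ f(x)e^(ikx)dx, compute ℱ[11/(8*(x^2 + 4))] 11*pi*exp(-2*Abs(k))/16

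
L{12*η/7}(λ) 12/(7*λ^2)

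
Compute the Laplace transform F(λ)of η λ^(-2)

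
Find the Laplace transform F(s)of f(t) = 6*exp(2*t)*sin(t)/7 6/(7*((s - 2)^2+1))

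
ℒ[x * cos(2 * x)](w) (w^2 - 4)/(w^2 + 4)^2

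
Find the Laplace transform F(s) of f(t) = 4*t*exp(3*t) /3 4/(3*(s - 3) ^2) 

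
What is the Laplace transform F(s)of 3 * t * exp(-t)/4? 3/(4 * (s+1)^2)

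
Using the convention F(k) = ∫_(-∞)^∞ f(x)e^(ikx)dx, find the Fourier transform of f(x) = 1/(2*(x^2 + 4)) pi*exp(-2*Abs(k))/4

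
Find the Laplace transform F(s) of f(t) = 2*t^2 4/s^3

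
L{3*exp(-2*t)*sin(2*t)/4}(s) 3/(2*((s + 2)^2 + 4))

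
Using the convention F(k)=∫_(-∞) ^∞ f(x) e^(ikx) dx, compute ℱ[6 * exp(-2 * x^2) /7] 3 * sqrt(2) * sqrt(pi) * exp(-k^2/8) /7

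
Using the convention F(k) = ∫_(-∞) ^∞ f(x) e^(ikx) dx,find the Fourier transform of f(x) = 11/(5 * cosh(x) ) 11 * pi/(5 * cosh(pi * k/2) ) 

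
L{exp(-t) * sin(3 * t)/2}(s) 3/(2 * ((s + 1)^2 + 9))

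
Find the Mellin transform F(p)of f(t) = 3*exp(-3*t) 3^(1 - p)*gamma(p)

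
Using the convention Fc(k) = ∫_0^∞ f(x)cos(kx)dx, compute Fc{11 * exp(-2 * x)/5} 22/(5 * (k^2+4))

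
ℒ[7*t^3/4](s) 21/(2*s^4) 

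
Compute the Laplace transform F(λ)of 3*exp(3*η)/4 3/(4*(λ - 3))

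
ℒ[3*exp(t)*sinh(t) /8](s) 3/(8*s*(s - 2) ) 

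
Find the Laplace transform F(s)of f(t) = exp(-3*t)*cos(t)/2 (s + 3)/(2*((s + 3)^2 + 1))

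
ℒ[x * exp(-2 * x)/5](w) 1/(5 * (w + 2)^2)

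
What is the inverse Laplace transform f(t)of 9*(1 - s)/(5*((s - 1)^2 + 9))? -9*exp(t)*cos(3*t)/5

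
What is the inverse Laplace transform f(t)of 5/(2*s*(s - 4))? 5*exp(2*t)*sinh(2*t)/4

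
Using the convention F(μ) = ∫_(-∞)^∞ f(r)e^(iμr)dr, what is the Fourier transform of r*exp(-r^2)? I*sqrt(pi)*μ*exp(-μ^2/4)/2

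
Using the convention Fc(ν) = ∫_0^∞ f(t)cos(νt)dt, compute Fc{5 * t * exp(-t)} 5 * (1 - ν^2)/(ν^2 + 1)^2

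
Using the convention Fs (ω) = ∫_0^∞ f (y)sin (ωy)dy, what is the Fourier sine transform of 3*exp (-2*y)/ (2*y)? 3*atan (ω/2)/2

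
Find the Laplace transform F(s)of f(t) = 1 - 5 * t 1/s - 5/s^2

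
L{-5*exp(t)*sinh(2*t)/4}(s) -5/(2*(s - 1)^2 - 8)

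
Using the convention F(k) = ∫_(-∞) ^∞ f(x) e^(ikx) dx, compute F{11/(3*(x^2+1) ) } 11*pi*exp(-Abs(k) ) /3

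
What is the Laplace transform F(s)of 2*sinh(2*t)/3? 4/(3*(s^2 - 4))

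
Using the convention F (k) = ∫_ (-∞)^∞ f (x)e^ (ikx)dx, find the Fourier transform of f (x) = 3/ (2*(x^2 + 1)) 3*pi*exp (-Abs (k))/2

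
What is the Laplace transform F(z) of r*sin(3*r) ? 6*z/(z^2 + 9) ^2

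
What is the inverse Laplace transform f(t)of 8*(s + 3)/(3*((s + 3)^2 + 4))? 8*exp(-3*t)*cos(2*t)/3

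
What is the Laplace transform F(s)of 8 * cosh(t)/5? 8 * s/(5 * (s^2 - 1))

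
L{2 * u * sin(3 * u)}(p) 12 * p/(p^2 + 9)^2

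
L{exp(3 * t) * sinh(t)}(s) 1/((s - 3)^2-1)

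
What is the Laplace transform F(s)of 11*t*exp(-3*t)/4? 11/(4*(s+3)^2)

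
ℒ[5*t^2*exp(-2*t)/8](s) 5/(4*(s + 2)^3)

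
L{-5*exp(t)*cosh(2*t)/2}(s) 5*(1 - s)/(2*((s - 1)^2 - 4))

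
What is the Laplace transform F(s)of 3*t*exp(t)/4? 3/(4*(s - 1)^2)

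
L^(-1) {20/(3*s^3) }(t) 10*t^2/3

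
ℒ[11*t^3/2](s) 33/s^4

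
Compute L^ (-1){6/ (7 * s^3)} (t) 3 * t^2/7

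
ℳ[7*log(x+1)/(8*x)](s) -7*pi*csc(pi*s)/(8*s - 8)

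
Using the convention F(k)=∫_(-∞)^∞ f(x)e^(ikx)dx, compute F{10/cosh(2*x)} 5*pi/cosh(pi*k/4)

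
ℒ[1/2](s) 1/(2*s)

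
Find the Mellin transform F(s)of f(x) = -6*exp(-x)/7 -6*gamma(s)/7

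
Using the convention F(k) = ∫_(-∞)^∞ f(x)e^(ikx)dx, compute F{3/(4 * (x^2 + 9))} pi * exp(-3 * Abs(k))/4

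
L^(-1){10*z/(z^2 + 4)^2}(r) 5*r*sin(2*r)/2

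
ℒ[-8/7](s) -8/(7 * s) 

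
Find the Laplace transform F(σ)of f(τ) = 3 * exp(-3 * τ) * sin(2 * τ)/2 3/((σ + 3)^2 + 4)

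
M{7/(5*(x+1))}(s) 7*pi*csc(pi*s)/5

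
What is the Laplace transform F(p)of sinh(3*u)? 3/(p^2 - 9)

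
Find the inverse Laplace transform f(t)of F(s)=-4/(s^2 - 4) -2 * sinh(2 * t)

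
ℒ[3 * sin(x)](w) 3/(w^2 + 1)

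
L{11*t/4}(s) 11/(4*s^2)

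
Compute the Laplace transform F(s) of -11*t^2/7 -22/(7*s^3) 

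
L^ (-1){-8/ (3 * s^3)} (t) -4 * t^2/3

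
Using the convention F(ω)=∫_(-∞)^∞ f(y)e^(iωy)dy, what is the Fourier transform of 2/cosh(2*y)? pi/cosh(pi*ω/4)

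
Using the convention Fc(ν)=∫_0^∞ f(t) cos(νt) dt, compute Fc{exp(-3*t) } 3/(ν^2 + 9) 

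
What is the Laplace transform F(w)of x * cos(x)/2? (w^2 - 1)/(2 * (w^2 + 1)^2)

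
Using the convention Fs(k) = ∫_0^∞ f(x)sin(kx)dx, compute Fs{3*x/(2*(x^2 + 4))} 3*pi*exp(-2*k)/4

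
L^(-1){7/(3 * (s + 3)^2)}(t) 7 * t * exp(-3 * t)/3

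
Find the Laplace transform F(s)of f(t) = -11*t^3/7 -66/(7*s^4)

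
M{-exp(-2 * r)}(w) -gamma(w)/2^w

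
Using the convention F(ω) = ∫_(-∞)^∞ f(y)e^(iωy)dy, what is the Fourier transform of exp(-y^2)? sqrt(pi)*exp(-ω^2/4)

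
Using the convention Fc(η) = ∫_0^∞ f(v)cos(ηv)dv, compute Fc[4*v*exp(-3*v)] 4*(9 - η^2)/(η^2 + 9)^2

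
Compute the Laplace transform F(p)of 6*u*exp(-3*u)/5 6/(5*(p + 3)^2)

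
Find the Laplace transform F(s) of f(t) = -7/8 -7/(8*s) 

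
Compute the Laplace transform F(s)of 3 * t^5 360/s^6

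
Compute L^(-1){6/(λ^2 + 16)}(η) 3*sin(4*η)/2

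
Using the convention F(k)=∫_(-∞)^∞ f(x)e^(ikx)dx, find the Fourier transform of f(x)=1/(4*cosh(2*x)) pi/(8*cosh(pi*k/4))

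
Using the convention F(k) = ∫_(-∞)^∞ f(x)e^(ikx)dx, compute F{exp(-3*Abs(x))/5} 6/(5*(k^2+9))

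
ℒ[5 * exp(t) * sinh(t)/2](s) 5/(2 * s * (s - 2))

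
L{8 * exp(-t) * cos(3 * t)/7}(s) 8 * (s + 1)/(7 * ((s + 1)^2 + 9))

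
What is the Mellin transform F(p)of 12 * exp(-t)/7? 12 * gamma(p)/7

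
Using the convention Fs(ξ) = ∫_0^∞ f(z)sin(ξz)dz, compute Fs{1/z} pi/2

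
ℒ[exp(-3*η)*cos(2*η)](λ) (λ + 3) /((λ + 3) ^2 + 4) 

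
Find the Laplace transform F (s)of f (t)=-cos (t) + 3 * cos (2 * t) 3 * s/ (s^2 + 4)- s/ (s^2 + 1)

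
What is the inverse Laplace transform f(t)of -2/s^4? -t^3/3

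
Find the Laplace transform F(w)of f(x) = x w^(-2)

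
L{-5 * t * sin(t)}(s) -10 * s/(s^2 + 1)^2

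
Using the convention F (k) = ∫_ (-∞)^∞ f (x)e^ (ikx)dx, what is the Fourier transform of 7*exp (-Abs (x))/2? 7/ (k^2 + 1)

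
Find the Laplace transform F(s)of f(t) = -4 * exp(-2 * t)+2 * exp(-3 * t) 2/(s+3) - 4/(s+2)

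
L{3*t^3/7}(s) 18/(7*s^4)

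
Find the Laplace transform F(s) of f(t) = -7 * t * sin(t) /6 -7 * s/(3 * (s^2 + 1) ^2) 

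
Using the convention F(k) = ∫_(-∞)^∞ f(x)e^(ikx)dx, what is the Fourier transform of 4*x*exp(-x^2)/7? 2*I*sqrt(pi)*k*exp(-k^2/4)/7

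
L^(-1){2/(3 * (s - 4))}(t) 2 * exp(4 * t)/3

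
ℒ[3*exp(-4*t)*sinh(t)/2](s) 3/(2*((s+4)^2-1))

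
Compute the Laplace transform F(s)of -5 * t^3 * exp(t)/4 -15/(2 * (s - 1)^4)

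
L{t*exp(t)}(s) (s - 1)^(-2)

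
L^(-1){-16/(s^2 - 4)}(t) -8*sinh(2*t)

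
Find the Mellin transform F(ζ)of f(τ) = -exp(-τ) -gamma(ζ)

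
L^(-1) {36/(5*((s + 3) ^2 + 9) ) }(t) 12*exp(-3*t)*sin(3*t) /5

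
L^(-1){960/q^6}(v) 8 * v^5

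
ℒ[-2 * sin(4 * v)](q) -8/(q^2 + 16)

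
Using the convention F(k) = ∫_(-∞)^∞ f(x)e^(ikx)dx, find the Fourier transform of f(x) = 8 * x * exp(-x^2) 4 * I * sqrt(pi) * k * exp(-k^2/4)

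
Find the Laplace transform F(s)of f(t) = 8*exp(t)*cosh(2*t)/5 8*(s - 1)/(5*((s - 1)^2 - 4))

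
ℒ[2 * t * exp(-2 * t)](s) 2/(s+2)^2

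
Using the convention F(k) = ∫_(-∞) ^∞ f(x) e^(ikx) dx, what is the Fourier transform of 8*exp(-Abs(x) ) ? 16/(k^2 + 1) 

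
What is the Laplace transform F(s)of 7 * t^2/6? 7/(3 * s^3)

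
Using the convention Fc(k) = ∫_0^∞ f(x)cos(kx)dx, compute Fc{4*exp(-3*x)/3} 4/(k^2 + 9)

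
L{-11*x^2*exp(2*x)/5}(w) -22/(5*(w - 2)^3)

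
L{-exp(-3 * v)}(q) -1/(q + 3)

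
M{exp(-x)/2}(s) gamma(s)/2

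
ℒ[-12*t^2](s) -24/s^3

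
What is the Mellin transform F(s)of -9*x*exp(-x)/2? -9*gamma(s + 1)/2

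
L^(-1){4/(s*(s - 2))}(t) 4*exp(t)*sinh(t)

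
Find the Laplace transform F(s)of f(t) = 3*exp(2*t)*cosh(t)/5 3*(s - 2)/(5*((s - 2)^2 - 1))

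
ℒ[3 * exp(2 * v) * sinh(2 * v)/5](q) 6/(5 * q * (q - 4))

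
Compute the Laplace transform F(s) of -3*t -3/s^2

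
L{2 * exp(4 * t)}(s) 2/(s - 4)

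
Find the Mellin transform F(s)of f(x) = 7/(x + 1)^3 7 * pi * (s - 2) * (s - 1)/(2 * sin(pi * s))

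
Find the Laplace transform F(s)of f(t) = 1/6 1/(6*s)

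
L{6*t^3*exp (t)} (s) 36/ (s - 1)^4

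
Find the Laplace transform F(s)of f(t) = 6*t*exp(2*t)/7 6/(7*(s - 2)^2)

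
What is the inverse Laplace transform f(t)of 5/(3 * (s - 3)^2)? 5 * t * exp(3 * t)/3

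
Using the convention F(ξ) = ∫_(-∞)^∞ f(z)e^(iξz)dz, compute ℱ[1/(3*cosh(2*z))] pi/(6*cosh(pi*ξ/4))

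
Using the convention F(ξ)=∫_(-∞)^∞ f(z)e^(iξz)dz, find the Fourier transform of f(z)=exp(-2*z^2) sqrt(2)*sqrt(pi)*exp(-ξ^2/8)/2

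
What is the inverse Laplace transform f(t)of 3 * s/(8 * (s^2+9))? 3 * cos(3 * t)/8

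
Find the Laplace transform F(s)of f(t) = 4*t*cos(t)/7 4*(s^2 - 1)/(7*(s^2 + 1)^2)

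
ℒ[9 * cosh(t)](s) 9 * s/(s^2 - 1)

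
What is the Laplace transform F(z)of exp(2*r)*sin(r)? 1/((z - 2)^2 + 1)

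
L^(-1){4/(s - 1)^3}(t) 2*t^2*exp(t)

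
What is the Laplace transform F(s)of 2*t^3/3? 4/s^4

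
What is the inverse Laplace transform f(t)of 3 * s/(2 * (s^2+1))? 3 * cos(t)/2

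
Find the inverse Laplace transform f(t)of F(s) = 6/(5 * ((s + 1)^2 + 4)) 3 * exp(-t) * sin(2 * t)/5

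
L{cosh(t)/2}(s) s/(2*(s^2-1))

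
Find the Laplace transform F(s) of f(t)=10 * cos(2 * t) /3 10 * s/(3 * (s^2 + 4) ) 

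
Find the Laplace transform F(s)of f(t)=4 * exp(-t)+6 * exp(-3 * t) 6/(s+3)+4/(s+1)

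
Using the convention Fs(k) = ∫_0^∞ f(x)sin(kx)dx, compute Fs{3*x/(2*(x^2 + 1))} 3*pi*exp(-k)/4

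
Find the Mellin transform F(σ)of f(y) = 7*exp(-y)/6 7*gamma(σ)/6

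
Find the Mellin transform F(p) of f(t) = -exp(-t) -gamma(p) 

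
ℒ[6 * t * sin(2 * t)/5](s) 24 * s/(5 * (s^2 + 4)^2)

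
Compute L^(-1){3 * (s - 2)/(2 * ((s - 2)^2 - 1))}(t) 3 * exp(2 * t) * cosh(t)/2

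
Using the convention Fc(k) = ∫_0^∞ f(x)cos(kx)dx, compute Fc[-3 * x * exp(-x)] 3 * (k^2-1)/(k^2 + 1)^2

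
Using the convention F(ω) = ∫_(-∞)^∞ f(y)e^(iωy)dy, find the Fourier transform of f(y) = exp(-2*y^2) sqrt(2)*sqrt(pi)*exp(-ω^2/8)/2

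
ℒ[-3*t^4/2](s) -36/s^5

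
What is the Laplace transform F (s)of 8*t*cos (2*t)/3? 8*(s^2 - 4)/ (3*(s^2 + 4)^2)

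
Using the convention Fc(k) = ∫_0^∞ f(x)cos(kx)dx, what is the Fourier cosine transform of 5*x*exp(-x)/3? 5*(1 - k^2)/(3*(k^2 + 1)^2)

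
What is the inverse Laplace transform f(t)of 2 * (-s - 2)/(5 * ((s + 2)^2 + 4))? -2 * exp(-2 * t) * cos(2 * t)/5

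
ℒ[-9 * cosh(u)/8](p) -9 * p/(8 * p^2 - 8)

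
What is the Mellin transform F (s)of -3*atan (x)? 3*pi*sec (pi*s/2)/ (2*s)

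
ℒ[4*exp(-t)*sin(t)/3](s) 4/(3*((s+1)^2+1))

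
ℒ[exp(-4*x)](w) 1/(w + 4)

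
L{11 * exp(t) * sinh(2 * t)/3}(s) 22/(3 * ((s - 1)^2 - 4))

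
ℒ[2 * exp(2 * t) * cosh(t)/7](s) 2 * (s - 2)/(7 * ((s - 2)^2 - 1))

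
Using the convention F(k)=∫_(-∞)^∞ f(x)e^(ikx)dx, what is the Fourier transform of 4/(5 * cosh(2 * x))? 2 * pi/(5 * cosh(pi * k/4))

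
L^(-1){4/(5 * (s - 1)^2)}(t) 4 * t * exp(t)/5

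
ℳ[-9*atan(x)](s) 9*pi*sec(pi*s/2)/(2*s)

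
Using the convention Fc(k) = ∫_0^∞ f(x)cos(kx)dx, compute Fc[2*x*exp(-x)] 2*(1 - k^2)/(k^2 + 1)^2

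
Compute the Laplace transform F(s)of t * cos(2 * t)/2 (s^2 - 4)/(2 * (s^2 + 4)^2)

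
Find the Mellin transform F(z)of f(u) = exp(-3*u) gamma(z)/3^z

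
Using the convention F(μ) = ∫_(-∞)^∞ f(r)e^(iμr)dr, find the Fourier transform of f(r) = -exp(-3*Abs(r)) -6/(μ^2 + 9)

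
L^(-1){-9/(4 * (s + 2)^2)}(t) -9 * t * exp(-2 * t)/4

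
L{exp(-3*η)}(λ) 1/(λ + 3)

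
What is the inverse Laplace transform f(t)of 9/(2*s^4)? 3*t^3/4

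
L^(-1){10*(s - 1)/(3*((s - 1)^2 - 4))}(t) 10*exp(t)*cosh(2*t)/3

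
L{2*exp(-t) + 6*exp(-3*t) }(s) 6/(s + 3) + 2/(s + 1) 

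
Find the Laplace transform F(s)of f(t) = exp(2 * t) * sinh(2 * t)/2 1/(s * (s - 4))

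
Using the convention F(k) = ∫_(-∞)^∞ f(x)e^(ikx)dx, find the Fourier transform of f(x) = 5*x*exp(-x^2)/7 5*I*sqrt(pi)*k*exp(-k^2/4)/14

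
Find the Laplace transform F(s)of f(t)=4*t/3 4/(3*s^2)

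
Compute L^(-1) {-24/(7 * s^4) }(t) -4 * t^3/7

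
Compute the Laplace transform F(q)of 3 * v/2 3/(2 * q^2)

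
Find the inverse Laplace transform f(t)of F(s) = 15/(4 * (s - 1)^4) 5 * t^3 * exp(t)/8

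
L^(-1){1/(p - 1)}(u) exp(u)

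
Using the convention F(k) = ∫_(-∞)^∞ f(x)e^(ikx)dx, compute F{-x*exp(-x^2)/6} -I*sqrt(pi)*k*exp(-k^2/4)/12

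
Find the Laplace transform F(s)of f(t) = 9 9/s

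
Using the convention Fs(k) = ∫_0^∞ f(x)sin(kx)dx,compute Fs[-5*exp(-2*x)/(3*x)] -5*atan(k/2)/3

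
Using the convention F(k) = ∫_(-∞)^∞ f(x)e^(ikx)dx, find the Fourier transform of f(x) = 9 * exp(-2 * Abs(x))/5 36/(5 * (k^2+4))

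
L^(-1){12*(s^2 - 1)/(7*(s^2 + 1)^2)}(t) 12*t*cos(t)/7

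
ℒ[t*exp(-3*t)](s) (s + 3)^(-2)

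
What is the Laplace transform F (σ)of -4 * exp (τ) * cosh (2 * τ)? 4 * (1 - σ)/ ( (σ - 1)^2 - 4)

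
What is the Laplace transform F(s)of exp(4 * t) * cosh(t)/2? (s - 4)/(2 * ((s - 4)^2 - 1))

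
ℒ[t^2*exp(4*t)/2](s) (s - 4)^(-3)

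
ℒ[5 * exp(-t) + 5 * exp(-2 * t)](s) 5/(s + 2) + 5/(s + 1)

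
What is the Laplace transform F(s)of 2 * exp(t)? 2/(s - 1)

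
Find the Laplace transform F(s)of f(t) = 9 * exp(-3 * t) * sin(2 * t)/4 9/(2 * ((s + 3)^2 + 4))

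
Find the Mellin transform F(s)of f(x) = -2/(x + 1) -2 * pi * csc(pi * s)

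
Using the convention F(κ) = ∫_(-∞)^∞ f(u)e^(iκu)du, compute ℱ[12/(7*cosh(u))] 12*pi/(7*cosh(pi*κ/2))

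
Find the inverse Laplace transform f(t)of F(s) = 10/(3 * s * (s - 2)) 10 * exp(t) * sinh(t)/3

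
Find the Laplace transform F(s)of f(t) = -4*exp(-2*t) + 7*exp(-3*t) 7/(s + 3) - 4/(s + 2)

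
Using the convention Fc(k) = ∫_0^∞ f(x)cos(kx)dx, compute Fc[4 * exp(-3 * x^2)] 2 * sqrt(3) * sqrt(pi) * exp(-k^2/12)/3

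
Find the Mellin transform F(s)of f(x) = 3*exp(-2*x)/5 3*gamma(s)/(5*2^s)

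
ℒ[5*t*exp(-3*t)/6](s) 5/(6*(s+3)^2)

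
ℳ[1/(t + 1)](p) pi*csc(pi*p)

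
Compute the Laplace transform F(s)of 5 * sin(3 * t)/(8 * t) 5 * atan(3/s)/8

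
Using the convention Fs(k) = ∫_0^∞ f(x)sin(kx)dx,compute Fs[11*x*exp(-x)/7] 22*k/(7*(k^2 + 1)^2)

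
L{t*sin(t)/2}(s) s/(s^2+1)^2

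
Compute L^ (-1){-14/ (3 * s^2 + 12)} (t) -7 * sin (2 * t)/3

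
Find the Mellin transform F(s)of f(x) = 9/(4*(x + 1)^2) -9*pi*(s - 1)/(4*sin(pi*s))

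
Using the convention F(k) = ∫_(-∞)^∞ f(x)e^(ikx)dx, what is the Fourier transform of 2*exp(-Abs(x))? 4/(k^2 + 1)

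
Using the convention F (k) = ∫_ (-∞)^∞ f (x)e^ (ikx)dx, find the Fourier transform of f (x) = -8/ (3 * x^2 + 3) -8 * pi * exp (-Abs (k))/3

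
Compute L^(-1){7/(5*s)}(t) 7/5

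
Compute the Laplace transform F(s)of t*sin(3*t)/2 3*s/(s^2 + 9)^2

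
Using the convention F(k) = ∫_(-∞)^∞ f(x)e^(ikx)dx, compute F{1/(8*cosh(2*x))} pi/(16*cosh(pi*k/4))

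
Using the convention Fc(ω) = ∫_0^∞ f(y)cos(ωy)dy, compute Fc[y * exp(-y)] (1 - ω^2)/(ω^2 + 1)^2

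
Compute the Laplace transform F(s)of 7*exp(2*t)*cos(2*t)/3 7*(s - 2)/(3*((s - 2)^2+4))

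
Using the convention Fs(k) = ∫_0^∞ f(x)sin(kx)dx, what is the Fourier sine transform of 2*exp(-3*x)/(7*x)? 2*atan(k/3)/7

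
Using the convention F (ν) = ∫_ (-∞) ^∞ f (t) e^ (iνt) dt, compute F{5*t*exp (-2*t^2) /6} 5*sqrt (2)*I*sqrt (pi)*ν*exp (-ν^2/8) /48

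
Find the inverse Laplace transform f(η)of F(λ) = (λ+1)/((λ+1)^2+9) exp(-η) * cos(3 * η)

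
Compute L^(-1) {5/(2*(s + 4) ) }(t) 5*exp(-4*t) /2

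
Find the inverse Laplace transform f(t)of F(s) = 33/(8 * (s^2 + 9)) 11 * sin(3 * t)/8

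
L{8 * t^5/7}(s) 960/(7 * s^6)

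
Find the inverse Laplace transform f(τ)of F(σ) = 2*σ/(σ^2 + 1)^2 τ*sin(τ)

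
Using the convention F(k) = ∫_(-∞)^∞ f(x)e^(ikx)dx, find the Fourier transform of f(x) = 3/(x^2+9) pi*exp(-3*Abs(k))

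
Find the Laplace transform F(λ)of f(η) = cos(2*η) λ/(λ^2 + 4)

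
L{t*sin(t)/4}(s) s/(2*(s^2+1)^2)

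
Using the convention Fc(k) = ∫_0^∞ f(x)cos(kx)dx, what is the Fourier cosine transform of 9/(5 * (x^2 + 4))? 9 * pi * exp(-2 * k)/20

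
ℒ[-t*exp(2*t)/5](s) -1/(5*(s - 2)^2)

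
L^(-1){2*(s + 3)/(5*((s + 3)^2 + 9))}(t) 2*exp(-3*t)*cos(3*t)/5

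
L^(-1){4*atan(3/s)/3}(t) 4*sin(3*t)/(3*t)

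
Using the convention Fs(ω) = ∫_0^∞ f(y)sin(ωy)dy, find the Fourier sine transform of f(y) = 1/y pi/2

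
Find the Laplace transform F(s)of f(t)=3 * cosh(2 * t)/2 3 * s/(2 * (s^2 - 4))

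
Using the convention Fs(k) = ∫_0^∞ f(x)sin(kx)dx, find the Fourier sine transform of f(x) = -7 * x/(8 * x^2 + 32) -7 * pi * exp(-2 * k)/16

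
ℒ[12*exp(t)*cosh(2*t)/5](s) 12*(s - 1)/(5*((s - 1)^2 - 4))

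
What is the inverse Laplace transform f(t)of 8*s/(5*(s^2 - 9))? 8*cosh(3*t)/5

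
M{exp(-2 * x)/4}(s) gamma(s)/(4 * 2^s)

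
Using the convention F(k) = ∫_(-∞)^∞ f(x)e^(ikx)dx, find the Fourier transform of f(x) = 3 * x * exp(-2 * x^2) 3 * sqrt(2) * I * sqrt(pi) * k * exp(-k^2/8)/8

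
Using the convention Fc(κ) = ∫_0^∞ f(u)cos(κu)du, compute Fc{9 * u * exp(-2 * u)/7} 9 * (4 - κ^2)/(7 * (κ^2 + 4)^2)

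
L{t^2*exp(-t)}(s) 2/(s + 1)^3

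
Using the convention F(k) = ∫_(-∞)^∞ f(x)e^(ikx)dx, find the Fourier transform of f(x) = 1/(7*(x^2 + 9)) pi*exp(-3*Abs(k))/21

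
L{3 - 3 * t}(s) 3/s - 3/s^2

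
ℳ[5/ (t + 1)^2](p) -5*pi*(p - 1)/sin (pi*p)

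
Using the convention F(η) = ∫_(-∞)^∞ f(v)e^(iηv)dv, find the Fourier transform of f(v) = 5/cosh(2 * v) 5 * pi/(2 * cosh(pi * η/4))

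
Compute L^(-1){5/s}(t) 5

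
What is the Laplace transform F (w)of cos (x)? w/ (w^2 + 1)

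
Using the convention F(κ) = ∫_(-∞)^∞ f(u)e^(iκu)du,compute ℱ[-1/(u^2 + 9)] -pi*exp(-3*Abs(κ))/3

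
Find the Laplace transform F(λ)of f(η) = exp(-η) 1/(λ + 1)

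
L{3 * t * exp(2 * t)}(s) 3/(s - 2)^2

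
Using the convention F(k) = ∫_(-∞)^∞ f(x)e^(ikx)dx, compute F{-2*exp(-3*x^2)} -2*sqrt(3)*sqrt(pi)*exp(-k^2/12)/3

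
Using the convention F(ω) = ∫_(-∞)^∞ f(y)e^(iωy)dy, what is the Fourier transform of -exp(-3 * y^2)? -sqrt(3) * sqrt(pi) * exp(-ω^2/12)/3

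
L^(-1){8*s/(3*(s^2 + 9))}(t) 8*cos(3*t)/3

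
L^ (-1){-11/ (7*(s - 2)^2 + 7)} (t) -11*exp (2*t)*sin (t)/7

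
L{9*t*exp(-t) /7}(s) 9/(7*(s + 1) ^2) 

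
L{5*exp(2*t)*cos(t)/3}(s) 5*(s - 2)/(3*((s - 2)^2 + 1))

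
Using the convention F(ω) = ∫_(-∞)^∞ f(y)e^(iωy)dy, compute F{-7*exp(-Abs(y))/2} -7/(ω^2 + 1)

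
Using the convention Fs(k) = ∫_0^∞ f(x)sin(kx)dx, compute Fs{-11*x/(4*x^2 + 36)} -11*pi*exp(-3*k)/8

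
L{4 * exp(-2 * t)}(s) 4/(s + 2)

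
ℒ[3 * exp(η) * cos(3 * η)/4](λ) 3 * (λ - 1)/(4 * ((λ - 1)^2 + 9))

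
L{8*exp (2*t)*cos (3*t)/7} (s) 8*(s - 2)/ (7*( (s - 2)^2 + 9))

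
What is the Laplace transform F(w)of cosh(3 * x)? w/(w^2 - 9)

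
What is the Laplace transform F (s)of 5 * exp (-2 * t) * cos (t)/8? 5 * (s + 2)/ (8 * ( (s + 2)^2 + 1))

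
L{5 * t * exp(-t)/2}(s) 5/(2 * (s+1)^2)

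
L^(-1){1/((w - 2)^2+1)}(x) exp(2*x)*sin(x)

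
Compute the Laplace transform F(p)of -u -1/p^2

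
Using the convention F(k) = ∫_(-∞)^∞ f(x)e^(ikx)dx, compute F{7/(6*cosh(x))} 7*pi/(6*cosh(pi*k/2))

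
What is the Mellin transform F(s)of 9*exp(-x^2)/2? 9*gamma(s/2)/4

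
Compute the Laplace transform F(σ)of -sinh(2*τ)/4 -1/(2*σ^2-8)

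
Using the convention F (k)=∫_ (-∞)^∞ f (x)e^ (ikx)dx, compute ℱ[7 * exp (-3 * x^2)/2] 7 * sqrt (3) * sqrt (pi) * exp (-k^2/12)/6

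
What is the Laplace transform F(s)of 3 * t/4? 3/(4 * s^2)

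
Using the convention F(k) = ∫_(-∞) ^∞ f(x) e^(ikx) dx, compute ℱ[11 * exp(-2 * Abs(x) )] 44/(k^2 + 4) 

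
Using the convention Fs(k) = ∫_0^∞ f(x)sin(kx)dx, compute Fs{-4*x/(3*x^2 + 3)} -2*pi*exp(-k)/3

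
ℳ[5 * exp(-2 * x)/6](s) 5 * gamma(s)/(6 * 2^s)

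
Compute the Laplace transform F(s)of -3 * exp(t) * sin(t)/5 -3/(5 * (s - 1)^2+5)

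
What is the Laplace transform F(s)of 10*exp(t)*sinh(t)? 10/(s*(s - 2))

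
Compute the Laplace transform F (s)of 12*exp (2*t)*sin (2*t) 24/ ( (s - 2)^2 + 4)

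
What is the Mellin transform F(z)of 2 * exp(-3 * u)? 2 * gamma(z)/3^z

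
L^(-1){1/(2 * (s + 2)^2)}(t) t * exp(-2 * t)/2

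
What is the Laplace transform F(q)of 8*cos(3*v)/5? 8*q/(5*(q^2 + 9))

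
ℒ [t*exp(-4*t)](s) (s + 4)^(-2)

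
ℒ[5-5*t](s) 5/s - 5/s^2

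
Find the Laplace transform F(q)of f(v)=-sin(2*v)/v -atan(2/q)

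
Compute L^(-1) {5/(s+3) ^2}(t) 5*t*exp(-3*t) 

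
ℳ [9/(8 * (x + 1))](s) 9 * pi * csc(pi * s)/8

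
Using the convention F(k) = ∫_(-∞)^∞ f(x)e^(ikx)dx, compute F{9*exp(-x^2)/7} 9*sqrt(pi)*exp(-k^2/4)/7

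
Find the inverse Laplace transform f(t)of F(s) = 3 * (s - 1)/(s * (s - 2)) 3 * exp(t) * cosh(t)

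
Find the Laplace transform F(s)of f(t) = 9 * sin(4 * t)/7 36/(7 * (s^2 + 16))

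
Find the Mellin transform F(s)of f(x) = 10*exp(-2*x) 10*gamma(s)/2^s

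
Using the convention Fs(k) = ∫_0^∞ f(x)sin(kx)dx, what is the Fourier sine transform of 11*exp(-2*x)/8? 11*k/(8*(k^2 + 4))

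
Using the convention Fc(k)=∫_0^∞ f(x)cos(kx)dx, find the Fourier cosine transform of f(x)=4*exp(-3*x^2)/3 2*sqrt(3)*sqrt(pi)*exp(-k^2/12)/9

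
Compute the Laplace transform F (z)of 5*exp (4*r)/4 5/ (4*(z - 4))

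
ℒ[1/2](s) 1/(2*s)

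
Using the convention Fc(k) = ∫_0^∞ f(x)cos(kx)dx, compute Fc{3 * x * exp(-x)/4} 3 * (1 - k^2)/(4 * (k^2 + 1)^2)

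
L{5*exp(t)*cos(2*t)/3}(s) 5*(s - 1)/(3*((s - 1)^2 + 4))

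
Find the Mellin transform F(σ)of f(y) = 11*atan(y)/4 -11*pi*sec(pi*σ/2)/(8*σ)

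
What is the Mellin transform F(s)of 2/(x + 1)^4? gamma(s) * gamma(4 - s)/3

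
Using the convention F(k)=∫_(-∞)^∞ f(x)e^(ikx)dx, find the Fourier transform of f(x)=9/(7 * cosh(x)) 9 * pi/(7 * cosh(pi * k/2))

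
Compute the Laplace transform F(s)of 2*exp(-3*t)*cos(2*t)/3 2*(s + 3)/(3*((s + 3)^2 + 4))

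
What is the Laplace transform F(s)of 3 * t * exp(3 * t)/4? 3/(4 * (s - 3)^2)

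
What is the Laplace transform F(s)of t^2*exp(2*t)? 2/(s - 2)^3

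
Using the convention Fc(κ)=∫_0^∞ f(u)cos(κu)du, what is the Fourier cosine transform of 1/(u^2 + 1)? pi * exp(-κ)/2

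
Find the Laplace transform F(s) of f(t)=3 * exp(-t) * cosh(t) 3 * (s + 1) /(s * (s + 2) ) 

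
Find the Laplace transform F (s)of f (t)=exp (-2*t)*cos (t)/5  (s+2)/ (5*( (s+2)^2+1))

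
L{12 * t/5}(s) 12/(5 * s^2)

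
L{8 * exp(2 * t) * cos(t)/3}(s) 8 * (s - 2)/(3 * ((s - 2)^2 + 1))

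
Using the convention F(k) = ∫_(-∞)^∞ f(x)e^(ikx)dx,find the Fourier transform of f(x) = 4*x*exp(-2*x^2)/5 sqrt(2)*I*sqrt(pi)*k*exp(-k^2/8)/10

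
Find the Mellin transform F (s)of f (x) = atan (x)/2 -pi * sec (pi * s/2)/ (4 * s)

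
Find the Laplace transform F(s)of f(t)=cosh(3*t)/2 s/(2*(s^2 - 9))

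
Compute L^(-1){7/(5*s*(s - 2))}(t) 7*exp(t)*sinh(t)/5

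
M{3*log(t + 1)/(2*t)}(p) -3*pi*csc(pi*p)/(2*p - 2)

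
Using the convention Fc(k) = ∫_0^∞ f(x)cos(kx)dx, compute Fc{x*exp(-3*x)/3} (9 - k^2)/(3*(k^2 + 9)^2)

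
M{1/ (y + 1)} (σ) pi * csc (pi * σ)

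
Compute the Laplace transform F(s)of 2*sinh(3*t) 6/(s^2 - 9)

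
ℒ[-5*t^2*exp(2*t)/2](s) -5/(s - 2)^3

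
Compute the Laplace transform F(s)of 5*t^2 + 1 10/s^3 + 1/s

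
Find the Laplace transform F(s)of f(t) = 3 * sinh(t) 3/(s^2 - 1)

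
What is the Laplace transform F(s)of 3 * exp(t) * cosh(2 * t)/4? 3 * (s - 1)/(4 * ((s - 1)^2-4))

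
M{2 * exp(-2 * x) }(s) 2^(1 - s) * gamma(s) 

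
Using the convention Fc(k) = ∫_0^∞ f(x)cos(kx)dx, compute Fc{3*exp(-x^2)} 3*sqrt(pi)*exp(-k^2/4)/2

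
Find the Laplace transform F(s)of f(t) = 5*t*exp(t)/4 5/(4*(s - 1)^2)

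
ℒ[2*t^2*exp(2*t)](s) 4/(s - 2)^3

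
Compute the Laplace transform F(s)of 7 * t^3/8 21/(4 * s^4)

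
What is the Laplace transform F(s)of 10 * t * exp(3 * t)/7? 10/(7 * (s - 3)^2)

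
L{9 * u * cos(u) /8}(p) 9 * (p^2 - 1) /(8 * (p^2 + 1) ^2) 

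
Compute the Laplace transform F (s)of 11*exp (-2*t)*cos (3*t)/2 11*(s+2)/ (2*( (s+2)^2+9))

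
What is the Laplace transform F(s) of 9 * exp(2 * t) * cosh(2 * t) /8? 9 * (s - 2) /(8 * s * (s - 4) ) 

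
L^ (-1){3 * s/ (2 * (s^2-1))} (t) 3 * cosh (t)/2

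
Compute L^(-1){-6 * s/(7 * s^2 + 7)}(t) -6 * cos(t)/7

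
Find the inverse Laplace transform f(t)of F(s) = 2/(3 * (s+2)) 2 * exp(-2 * t)/3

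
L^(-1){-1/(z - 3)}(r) -exp(3*r)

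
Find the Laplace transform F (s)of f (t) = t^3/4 3/ (2*s^4)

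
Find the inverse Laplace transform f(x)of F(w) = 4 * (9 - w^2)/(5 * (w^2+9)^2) -4 * x * cos(3 * x)/5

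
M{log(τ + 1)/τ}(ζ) -pi*csc(pi*ζ)/(ζ - 1)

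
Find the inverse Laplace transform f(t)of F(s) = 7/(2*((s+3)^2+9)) 7*exp(-3*t)*sin(3*t)/6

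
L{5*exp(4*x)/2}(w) 5/(2*(w - 4))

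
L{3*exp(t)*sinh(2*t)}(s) 6/((s - 1)^2 - 4)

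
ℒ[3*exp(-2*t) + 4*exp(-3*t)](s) 4/(s + 3) + 3/(s + 2)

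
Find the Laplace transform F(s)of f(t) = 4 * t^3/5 24/(5 * s^4)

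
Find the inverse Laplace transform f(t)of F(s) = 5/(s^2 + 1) 5*sin(t)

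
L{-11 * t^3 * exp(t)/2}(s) -33/(s - 1)^4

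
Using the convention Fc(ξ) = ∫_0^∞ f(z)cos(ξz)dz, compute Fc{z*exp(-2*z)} (4 - ξ^2)/(ξ^2+4)^2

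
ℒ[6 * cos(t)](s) 6 * s/(s^2 + 1)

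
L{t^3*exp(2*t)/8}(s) 3/(4*(s - 2)^4)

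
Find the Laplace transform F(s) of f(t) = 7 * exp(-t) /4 7/(4 * (s+1) ) 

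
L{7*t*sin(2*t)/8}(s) 7*s/(2*(s^2 + 4)^2)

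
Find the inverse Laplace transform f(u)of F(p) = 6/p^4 u^3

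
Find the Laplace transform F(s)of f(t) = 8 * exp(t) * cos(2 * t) 8 * (s - 1)/((s - 1)^2 + 4)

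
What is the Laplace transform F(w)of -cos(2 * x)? -w/(w^2+4)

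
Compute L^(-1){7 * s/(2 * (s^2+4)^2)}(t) 7 * t * sin(2 * t)/8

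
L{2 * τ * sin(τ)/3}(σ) 4 * σ/(3 * (σ^2+1)^2)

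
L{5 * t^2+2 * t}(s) 10/s^3+2/s^2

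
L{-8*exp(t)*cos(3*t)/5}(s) 8*(1 - s)/(5*((s - 1)^2 + 9))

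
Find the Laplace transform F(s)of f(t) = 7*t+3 7/s^2+3/s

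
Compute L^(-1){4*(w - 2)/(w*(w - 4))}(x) 4*exp(2*x)*cosh(2*x)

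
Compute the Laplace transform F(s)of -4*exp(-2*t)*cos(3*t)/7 4*(-s - 2)/(7*((s + 2)^2 + 9))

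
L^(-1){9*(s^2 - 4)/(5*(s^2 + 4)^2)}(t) 9*t*cos(2*t)/5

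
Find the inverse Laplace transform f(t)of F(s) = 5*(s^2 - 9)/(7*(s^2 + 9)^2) 5*t*cos(3*t)/7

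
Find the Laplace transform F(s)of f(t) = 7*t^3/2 21/s^4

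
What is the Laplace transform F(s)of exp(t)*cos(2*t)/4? (s - 1)/(4*((s - 1)^2 + 4))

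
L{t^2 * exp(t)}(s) 2/(s - 1)^3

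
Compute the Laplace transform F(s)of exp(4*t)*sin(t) 1/((s - 4)^2 + 1)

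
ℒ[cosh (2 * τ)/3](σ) σ/ (3 * (σ^2 - 4))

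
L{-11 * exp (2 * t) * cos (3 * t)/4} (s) 11 * (2 - s)/ (4 * ( (s - 2)^2+9))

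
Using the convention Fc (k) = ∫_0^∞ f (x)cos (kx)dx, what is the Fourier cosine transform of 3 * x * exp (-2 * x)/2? 3 * (4 - k^2)/ (2 * (k^2 + 4)^2)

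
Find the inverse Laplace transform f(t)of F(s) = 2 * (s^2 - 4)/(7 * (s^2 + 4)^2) 2 * t * cos(2 * t)/7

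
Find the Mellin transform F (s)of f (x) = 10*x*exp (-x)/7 10*gamma (s + 1)/7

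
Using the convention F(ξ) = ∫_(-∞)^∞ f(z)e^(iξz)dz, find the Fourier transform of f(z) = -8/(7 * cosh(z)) -8 * pi/(7 * cosh(pi * ξ/2))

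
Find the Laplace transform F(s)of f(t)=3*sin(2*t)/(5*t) 3*atan(2/s)/5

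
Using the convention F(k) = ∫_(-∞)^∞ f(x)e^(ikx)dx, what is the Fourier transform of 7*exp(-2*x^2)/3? 7*sqrt(2)*sqrt(pi)*exp(-k^2/8)/6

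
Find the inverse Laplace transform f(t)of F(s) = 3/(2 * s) 3/2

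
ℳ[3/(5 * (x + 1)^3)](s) 3 * pi * (s - 2) * (s - 1)/(10 * sin(pi * s))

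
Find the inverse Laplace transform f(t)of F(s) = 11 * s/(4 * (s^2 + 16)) 11 * cos(4 * t)/4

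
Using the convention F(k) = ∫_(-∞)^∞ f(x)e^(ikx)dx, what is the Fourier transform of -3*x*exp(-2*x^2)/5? -3*sqrt(2)*I*sqrt(pi)*k*exp(-k^2/8)/40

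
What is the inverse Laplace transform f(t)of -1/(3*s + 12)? -exp(-4*t)/3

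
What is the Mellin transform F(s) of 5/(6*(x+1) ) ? 5*pi*csc(pi*s) /6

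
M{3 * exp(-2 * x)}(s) 3 * gamma(s)/2^s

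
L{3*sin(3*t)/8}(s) 9/(8*(s^2 + 9))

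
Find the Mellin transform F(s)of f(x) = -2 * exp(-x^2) -gamma(s/2)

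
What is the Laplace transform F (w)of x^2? 2/w^3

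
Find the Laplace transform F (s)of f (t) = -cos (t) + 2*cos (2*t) 2*s/ (s^2 + 4)- s/ (s^2 + 1)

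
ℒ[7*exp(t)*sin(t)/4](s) 7/(4*((s - 1)^2+1))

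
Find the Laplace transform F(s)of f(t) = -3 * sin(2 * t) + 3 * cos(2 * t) 3 * s/(s^2 + 4) - 6/(s^2 + 4)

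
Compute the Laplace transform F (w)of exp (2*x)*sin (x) 1/ ( (w - 2)^2+1)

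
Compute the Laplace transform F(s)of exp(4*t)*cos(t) (s - 4)/((s - 4)^2 + 1)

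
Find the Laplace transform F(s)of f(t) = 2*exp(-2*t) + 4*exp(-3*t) 2/(s + 2) + 4/(s + 3)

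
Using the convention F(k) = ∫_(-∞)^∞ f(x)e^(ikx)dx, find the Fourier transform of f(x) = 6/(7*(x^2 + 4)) 3*pi*exp(-2*Abs(k))/7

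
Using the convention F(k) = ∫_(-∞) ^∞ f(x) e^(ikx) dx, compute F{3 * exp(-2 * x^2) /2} 3 * sqrt(2) * sqrt(pi) * exp(-k^2/8) /4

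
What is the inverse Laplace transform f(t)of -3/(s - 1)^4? -t^3 * exp(t)/2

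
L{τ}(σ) σ^(-2) 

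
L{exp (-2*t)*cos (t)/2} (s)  (s + 2)/ (2*( (s + 2)^2 + 1))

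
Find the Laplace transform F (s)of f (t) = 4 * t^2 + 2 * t 2/s^2 + 8/s^3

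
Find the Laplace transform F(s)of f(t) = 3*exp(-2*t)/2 3/(2*(s+2))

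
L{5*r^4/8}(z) 15/z^5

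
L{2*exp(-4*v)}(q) 2/(q + 4)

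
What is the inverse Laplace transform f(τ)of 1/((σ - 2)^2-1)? exp(2 * τ) * sinh(τ)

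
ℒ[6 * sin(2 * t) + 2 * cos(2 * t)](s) 12/(s^2 + 4) + 2 * s/(s^2 + 4)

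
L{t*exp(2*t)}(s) (s - 2)^(-2)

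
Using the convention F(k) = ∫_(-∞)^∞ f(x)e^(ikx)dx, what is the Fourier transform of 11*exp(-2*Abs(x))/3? 44/(3*(k^2 + 4))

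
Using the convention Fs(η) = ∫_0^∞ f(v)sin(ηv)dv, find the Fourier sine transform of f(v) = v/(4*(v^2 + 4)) pi*exp(-2*η)/8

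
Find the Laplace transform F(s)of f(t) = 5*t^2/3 10/(3*s^3)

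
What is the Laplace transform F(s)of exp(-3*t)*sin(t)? 1/((s + 3)^2 + 1)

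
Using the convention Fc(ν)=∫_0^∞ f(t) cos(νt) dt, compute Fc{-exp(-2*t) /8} -1/(4*ν^2 + 16) 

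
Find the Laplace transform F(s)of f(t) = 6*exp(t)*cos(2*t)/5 6*(s - 1)/(5*((s - 1)^2 + 4))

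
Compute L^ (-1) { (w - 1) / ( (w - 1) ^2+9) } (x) exp (x)*cos (3*x) 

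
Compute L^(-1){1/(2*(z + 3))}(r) exp(-3*r)/2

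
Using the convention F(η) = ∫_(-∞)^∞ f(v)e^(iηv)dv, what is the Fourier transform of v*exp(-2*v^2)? sqrt(2)*I*sqrt(pi)*η*exp(-η^2/8)/8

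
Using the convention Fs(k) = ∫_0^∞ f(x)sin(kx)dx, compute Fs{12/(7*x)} 6*pi/7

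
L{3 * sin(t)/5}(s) 3/(5 * (s^2 + 1))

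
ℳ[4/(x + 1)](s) 4*pi*csc(pi*s)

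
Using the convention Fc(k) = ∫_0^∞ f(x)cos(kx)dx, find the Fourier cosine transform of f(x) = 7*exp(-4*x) 28/(k^2+16)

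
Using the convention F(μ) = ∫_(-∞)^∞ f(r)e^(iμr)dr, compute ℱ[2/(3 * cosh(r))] 2 * pi/(3 * cosh(pi * μ/2))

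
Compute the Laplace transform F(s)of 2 2/s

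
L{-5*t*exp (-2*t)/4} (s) -5/ (4*(s + 2)^2)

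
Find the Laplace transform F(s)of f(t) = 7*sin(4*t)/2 14/(s^2 + 16)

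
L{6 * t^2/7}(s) 12/(7 * s^3)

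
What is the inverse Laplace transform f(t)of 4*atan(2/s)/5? 4*sin(2*t)/(5*t)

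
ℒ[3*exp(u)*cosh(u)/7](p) 3*(p - 1)/(7*p*(p - 2))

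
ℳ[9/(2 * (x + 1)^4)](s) 3 * gamma(s) * gamma(4 - s)/4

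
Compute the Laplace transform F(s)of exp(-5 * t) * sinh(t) 1/((s+5)^2 - 1)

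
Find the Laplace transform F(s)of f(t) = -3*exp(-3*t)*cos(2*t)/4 3*(-s - 3)/(4*((s + 3)^2 + 4))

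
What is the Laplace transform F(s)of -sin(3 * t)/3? -1/(s^2 + 9)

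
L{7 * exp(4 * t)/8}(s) 7/(8 * (s - 4))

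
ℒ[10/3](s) 10/(3*s)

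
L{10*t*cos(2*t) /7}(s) 10*(s^2 - 4) /(7*(s^2 + 4) ^2) 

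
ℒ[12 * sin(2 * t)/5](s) 24/(5 * (s^2+4))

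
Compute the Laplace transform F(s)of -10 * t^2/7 -20/(7 * s^3)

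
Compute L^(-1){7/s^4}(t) 7 * t^3/6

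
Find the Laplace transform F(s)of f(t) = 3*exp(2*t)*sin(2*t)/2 3/((s - 2)^2+4)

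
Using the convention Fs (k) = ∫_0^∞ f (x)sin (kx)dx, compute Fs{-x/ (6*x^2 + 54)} -pi*exp (-3*k)/12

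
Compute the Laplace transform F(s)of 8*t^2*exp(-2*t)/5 16/(5*(s + 2)^3)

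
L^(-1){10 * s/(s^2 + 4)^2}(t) 5 * t * sin(2 * t)/2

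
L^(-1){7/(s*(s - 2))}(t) 7*exp(t)*sinh(t)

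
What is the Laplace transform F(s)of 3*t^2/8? 3/(4*s^3)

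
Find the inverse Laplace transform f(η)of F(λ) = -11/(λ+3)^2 -11 * η * exp(-3 * η)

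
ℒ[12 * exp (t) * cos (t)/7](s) 12 * (s - 1)/ (7 * ( (s - 1)^2 + 1))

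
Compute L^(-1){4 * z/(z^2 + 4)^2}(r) r * sin(2 * r)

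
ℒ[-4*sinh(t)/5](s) -4/(5*s^2-5)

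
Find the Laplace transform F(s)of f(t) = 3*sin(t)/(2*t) 3*atan(1/s)/2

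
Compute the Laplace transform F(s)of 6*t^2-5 12/s^3-5/s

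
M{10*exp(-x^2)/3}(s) 5*gamma(s/2)/3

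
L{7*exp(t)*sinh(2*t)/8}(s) 7/(4*((s - 1)^2 - 4))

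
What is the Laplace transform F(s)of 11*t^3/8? 33/(4*s^4)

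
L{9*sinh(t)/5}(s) 9/(5*(s^2 - 1))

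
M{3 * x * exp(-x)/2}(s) 3 * gamma(s + 1)/2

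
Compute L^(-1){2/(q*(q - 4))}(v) exp(2*v)*sinh(2*v)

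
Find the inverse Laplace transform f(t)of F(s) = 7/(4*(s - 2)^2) 7*t*exp(2*t)/4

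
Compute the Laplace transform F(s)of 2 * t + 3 3/s + 2/s^2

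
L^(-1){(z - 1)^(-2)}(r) r * exp(r)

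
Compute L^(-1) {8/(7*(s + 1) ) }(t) 8*exp(-t) /7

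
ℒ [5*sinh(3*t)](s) 15/(s^2 - 9)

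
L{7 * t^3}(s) 42/s^4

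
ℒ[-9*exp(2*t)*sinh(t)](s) -9/((s - 2)^2 - 1)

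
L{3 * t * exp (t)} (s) 3/ (s - 1)^2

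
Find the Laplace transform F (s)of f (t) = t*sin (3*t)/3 2*s/ (s^2+9)^2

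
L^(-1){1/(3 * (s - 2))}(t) exp(2 * t)/3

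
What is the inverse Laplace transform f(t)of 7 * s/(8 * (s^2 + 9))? 7 * cos(3 * t)/8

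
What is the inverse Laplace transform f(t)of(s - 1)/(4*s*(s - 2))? exp(t)*cosh(t)/4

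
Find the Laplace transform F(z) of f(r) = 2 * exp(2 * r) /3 2/(3 * (z - 2) ) 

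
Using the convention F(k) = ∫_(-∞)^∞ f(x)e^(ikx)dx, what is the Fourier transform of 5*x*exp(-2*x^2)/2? 5*sqrt(2)*I*sqrt(pi)*k*exp(-k^2/8)/16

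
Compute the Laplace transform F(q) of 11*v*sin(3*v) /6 11*q/(q^2 + 9) ^2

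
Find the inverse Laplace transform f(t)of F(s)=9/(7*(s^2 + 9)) 3*sin(3*t)/7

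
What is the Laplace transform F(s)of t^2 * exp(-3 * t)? 2/(s+3)^3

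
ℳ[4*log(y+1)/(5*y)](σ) -4*pi*csc(pi*σ)/(5*σ - 5)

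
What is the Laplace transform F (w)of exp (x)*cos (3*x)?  (w - 1)/ ( (w - 1)^2 + 9)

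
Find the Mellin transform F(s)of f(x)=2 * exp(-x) 2 * gamma(s)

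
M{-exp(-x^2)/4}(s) -gamma(s/2)/8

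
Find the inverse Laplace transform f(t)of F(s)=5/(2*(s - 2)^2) 5*t*exp(2*t)/2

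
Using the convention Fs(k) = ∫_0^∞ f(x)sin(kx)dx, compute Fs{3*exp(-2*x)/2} 3*k/(2*(k^2 + 4))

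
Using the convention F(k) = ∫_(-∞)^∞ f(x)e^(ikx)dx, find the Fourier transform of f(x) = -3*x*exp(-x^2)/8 -3*I*sqrt(pi)*k*exp(-k^2/4)/16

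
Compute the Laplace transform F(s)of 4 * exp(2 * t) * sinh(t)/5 4/(5 * ((s - 2)^2 - 1))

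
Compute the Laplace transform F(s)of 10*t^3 60/s^4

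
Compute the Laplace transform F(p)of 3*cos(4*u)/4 3*p/(4*(p^2 + 16))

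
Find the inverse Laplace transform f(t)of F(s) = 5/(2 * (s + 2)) 5 * exp(-2 * t)/2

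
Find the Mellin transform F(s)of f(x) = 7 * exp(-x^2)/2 7 * gamma(s/2)/4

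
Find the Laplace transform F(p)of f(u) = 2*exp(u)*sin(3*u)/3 2/((p - 1)^2 + 9)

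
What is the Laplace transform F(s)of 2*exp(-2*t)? 2/(s + 2)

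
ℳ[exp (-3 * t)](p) gamma (p)/3^p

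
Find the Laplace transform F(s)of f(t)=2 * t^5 240/s^6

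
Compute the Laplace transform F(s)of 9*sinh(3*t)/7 27/(7*(s^2 - 9))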